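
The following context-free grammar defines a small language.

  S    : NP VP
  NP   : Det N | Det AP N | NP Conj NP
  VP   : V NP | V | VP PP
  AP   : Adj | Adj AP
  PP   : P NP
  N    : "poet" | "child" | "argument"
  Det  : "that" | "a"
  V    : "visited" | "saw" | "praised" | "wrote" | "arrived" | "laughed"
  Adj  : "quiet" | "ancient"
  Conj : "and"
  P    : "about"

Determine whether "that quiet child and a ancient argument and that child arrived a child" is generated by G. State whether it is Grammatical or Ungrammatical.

[S [NP [NP [Det that] [AP [Adj quiet]] [N child]] [Conj and] [NP [NP [Det a] [AP [Adj ancient]] [N argument]] [Conj and] [NP [Det that] [N child]]]] [VP [V arrived] [NP [Det a] [N child]]]]
Every word is introduced by a lexical rule and the phrasal rules combine the resulting categories into a single S.

Grammatical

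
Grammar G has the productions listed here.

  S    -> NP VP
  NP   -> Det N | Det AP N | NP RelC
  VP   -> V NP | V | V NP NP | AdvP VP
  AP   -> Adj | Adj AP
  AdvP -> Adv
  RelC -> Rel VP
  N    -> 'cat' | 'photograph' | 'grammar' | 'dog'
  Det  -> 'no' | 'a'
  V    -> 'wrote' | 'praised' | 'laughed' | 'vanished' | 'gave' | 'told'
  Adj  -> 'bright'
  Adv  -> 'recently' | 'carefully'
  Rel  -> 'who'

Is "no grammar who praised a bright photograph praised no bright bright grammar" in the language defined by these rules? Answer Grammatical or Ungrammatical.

Grammatical

[S [NP [NP [Det no] [N grammar]] [RelC [Rel who] [VP [V praised] [NP [Det a] [AP [Adj bright]] [N photograph]]]]] [VP [V praised] [NP [Det no] [AP [Adj bright] [AP [Adj bright]]] [N grammar]]]]
The bracketing above is licensed at every node by one of the given productions, with S at the root.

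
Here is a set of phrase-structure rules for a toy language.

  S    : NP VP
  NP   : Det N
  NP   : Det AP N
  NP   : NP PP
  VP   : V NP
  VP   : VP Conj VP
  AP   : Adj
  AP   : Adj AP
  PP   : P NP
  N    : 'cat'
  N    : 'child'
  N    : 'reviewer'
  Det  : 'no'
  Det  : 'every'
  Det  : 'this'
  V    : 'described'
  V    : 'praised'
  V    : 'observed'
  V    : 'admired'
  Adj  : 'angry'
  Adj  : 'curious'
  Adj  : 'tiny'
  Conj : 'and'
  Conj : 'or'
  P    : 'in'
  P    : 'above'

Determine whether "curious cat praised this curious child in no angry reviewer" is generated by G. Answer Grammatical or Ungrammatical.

For S → NP VP, no prefix of the string parses as an NP.

Ungrammatical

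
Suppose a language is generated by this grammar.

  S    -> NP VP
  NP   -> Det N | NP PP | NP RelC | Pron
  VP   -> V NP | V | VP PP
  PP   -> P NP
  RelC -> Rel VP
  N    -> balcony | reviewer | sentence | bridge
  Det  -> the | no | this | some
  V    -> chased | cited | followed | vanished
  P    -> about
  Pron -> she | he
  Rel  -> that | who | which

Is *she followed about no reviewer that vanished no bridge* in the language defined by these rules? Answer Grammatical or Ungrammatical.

[S [NP [Pron she]] [VP [VP [V followed]] [PP [P about] [NP [NP [Det no] [N reviewer]] [RelC [Rel that] [VP [V vanished] [NP [Det no] [N bridge]]]]]]]]
The bracketing above is licensed at every node by one of the given productions, with S at the root.

Grammatical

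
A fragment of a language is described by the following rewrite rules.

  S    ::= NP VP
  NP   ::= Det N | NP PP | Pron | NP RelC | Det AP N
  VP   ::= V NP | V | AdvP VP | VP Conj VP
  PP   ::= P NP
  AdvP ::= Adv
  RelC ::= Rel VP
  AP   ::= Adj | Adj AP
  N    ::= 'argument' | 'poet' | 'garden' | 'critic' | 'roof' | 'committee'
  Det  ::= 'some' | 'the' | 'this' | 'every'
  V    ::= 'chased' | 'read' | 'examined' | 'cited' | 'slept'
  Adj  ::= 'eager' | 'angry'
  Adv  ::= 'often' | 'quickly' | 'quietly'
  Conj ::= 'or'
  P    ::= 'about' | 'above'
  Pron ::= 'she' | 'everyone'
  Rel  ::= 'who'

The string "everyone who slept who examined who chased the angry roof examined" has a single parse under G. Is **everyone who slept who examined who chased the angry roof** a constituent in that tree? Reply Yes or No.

Yes

[S [NP [NP [NP [NP [Pron everyone]] [RelC [Rel who] [VP [V slept]]]] [RelC [Rel who] [VP [V examined]]]] [RelC [Rel who] [VP [V chased] [NP [Det the] [AP [Adj angry]] [N roof]]]]] [VP [V examined]]]
The words 'everyone who slept who examined who chased the angry roof' are exhaustively dominated by a single NP node (built by NP → NP RelC), so they form a constituent.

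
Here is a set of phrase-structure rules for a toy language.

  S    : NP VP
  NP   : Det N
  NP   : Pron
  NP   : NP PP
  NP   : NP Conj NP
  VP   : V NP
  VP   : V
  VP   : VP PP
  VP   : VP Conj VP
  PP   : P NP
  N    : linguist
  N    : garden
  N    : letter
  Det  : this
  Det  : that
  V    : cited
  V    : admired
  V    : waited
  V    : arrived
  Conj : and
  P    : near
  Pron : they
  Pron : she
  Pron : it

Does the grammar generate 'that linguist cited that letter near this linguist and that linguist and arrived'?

S
  NP
    Det: that
    N: linguist
  VP
    VP
      V: cited
      NP
        NP
          Det: that
          N: letter
        PP
          P: near
          NP
            NP
              Det: this
              N: linguist
            Conj: and
            NP
              Det: that
              N: linguist
    Conj: and
    VP
      V: arrived
Each bracket corresponds to one application of a listed rule, so the string is derivable from S.

Grammatical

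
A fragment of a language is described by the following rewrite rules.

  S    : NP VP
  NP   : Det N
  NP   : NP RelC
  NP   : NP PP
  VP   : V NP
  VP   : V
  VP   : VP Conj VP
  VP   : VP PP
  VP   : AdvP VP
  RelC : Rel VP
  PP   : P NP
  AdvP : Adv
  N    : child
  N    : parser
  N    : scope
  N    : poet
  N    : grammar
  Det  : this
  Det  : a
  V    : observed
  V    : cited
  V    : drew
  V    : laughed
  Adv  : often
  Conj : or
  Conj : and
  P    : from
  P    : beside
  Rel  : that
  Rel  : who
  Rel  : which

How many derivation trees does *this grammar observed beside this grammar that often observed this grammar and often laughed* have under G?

Two of the 3 distinct bracketings:
[S [NP [Det this] [N grammar]] [VP [VP [VP [V observed]] [PP [P beside] [NP [NP [Det this] [N grammar]] [RelC [Rel that] [VP [AdvP [Adv often]] [VP [V observed] [NP [Det this] [N grammar]]]]]]]] [Conj and] [VP [AdvP [Adv often]] [VP [V laughed]]]]]
[S [NP [Det this] [N grammar]] [VP [VP [V observed]] [PP [P beside] [NP [NP [Det this] [N grammar]] [RelC [Rel that] [VP [VP [AdvP [Adv often]] [VP [V observed] [NP [Det this] [N grammar]]]] [Conj and] [VP [AdvP [Adv often]] [VP [V laughed]]]]]]]]]
The trees differ in how a recursive rule is bracketed over the same span.

3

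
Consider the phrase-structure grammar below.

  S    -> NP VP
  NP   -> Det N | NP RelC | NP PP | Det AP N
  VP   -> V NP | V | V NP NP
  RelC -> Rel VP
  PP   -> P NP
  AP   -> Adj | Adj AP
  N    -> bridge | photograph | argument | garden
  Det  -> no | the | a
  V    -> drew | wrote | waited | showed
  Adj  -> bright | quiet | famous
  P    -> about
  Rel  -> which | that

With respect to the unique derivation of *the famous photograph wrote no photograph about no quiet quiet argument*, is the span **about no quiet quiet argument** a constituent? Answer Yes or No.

[S [NP [Det the] [AP [Adj famous]] [N photograph]] [VP [V wrote] [NP [NP [Det no] [N photograph]] [PP [P about] [NP [Det no] [AP [Adj quiet] [AP [Adj quiet]]] [N argument]]]]]]
The words 'about no quiet quiet argument' are exhaustively dominated by a single PP node (built by PP → P NP), so they form a constituent.

Yes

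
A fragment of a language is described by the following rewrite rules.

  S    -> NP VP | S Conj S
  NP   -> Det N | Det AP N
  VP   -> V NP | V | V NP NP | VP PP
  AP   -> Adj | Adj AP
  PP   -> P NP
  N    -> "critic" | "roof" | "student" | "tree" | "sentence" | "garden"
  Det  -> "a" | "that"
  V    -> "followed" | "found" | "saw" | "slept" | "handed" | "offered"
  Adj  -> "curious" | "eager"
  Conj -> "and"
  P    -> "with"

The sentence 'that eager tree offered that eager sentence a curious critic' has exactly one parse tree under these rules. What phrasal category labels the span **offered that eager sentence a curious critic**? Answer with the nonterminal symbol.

S
  NP
    Det: that
    AP
      Adj: eager
    N: tree
  VP
    V: offered
    NP
      Det: that
      AP
        Adj: eager
      N: sentence
    NP
      Det: a
      AP
        Adj: curious
      N: critic
The span 'offered that eager sentence a curious critic' is the VP node built by VP → V NP NP.

VP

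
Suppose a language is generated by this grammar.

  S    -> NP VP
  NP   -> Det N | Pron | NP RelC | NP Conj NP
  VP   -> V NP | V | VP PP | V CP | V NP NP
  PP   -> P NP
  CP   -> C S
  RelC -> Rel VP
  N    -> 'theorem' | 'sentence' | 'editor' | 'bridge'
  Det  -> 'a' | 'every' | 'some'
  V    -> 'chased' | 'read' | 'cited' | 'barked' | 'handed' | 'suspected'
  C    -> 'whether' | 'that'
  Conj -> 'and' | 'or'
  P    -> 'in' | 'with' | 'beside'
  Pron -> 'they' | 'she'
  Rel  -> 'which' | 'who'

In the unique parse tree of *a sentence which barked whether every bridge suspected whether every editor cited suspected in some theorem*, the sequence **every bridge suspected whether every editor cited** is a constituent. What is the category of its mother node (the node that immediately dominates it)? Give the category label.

CP

S
  NP
    NP
      Det: a
      N: sentence
    RelC
      Rel: which
      VP
        V: barked
        CP
          C: whether
          S
            NP
              Det: every
              N: bridge
            VP
              V: suspected
              CP
                C: whether
                S
                  NP
                    Det: every
                    N: editor
                  VP
                    V: cited
  VP
    VP
      V: suspected
    PP
      P: in
      NP
        Det: some
        N: theorem
The span 'every bridge suspected whether every editor cited' is the S node built by S → NP VP.
Its mother is the CP built by CP → C S.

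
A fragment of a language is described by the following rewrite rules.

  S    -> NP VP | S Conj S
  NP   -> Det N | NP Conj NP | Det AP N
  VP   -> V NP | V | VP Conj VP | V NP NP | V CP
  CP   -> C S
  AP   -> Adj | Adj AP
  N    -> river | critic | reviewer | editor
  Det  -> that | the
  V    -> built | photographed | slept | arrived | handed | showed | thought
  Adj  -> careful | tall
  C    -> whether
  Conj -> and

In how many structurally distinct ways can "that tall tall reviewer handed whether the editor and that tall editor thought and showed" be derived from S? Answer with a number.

The two bracketings:
[S [NP [Det that] [AP [Adj tall] [AP [Adj tall]]] [N reviewer]] [VP [VP [V handed] [CP [C whether] [S [NP [NP [Det the] [N editor]] [Conj and] [NP [Det that] [AP [Adj tall]] [N editor]]] [VP [V thought]]]]] [Conj and] [VP [V showed]]]]
[S [NP [Det that] [AP [Adj tall] [AP [Adj tall]]] [N reviewer]] [VP [V handed] [CP [C whether] [S [NP [NP [Det the] [N editor]] [Conj and] [NP [Det that] [AP [Adj tall]] [N editor]]] [VP [VP [V thought]] [Conj and] [VP [V showed]]]]]]]
The trees differ in how a recursive rule is bracketed over the same span.

2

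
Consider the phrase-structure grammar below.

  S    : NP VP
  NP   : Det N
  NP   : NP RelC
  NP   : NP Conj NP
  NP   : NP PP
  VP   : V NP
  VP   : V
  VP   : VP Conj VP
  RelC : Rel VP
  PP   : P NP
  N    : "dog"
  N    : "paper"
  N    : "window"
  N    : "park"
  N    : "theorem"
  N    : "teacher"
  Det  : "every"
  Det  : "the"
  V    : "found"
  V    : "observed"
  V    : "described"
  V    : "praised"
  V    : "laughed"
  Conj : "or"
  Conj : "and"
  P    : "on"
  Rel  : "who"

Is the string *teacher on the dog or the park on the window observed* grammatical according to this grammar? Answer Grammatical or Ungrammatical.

For S → NP VP, no prefix of the string parses as an NP.

Ungrammatical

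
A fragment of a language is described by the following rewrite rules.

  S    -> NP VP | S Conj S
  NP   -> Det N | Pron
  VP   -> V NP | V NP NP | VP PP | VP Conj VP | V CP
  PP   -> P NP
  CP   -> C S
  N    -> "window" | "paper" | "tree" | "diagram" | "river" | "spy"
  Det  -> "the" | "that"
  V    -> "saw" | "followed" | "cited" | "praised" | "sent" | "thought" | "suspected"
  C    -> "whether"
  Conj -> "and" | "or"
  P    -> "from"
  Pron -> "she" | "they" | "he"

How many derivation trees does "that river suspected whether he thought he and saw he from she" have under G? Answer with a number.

5

Two of the 5 distinct bracketings:
[S [NP [Det that] [N river]] [VP [VP [VP [V suspected] [CP [C whether] [S [NP [Pron he]] [VP [V thought] [NP [Pron he]]]]]] [Conj and] [VP [V saw] [NP [Pron he]]]] [PP [P from] [NP [Pron she]]]]]
[S [NP [Det that] [N river]] [VP [VP [V suspected] [CP [C whether] [S [NP [Pron he]] [VP [VP [V thought] [NP [Pron he]]] [Conj and] [VP [V saw] [NP [Pron he]]]]]]] [PP [P from] [NP [Pron she]]]]]
The trees differ in how a recursive rule is bracketed over the same span.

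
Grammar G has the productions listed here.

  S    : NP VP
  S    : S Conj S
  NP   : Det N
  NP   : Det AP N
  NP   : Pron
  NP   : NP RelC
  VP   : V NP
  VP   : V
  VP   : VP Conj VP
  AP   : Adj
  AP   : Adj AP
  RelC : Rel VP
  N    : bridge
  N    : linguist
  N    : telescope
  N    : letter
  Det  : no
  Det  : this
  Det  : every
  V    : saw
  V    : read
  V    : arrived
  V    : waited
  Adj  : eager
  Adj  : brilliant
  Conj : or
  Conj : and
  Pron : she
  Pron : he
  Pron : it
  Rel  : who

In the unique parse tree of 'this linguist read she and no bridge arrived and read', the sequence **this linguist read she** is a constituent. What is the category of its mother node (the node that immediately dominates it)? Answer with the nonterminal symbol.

S

[S [S [NP [Det this] [N linguist]] [VP [V read] [NP [Pron she]]]] [Conj and] [S [NP [Det no] [N bridge]] [VP [VP [V arrived]] [Conj and] [VP [V read]]]]]
The span 'this linguist read she' is the S node built by S → NP VP.
Its mother is the S built by S → S Conj S.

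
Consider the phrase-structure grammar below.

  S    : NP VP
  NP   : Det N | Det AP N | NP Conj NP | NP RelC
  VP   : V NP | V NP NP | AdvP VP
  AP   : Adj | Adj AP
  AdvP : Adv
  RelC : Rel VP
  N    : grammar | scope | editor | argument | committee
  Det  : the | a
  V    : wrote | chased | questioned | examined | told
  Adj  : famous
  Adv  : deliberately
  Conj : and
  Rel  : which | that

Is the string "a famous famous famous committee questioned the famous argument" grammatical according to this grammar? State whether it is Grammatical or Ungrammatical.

Grammatical

[S [NP [Det a] [AP [Adj famous] [AP [Adj famous] [AP [Adj famous]]]] [N committee]] [VP [V questioned] [NP [Det the] [AP [Adj famous]] [N argument]]]]
The bracketing above is licensed at every node by one of the given productions, with S at the root.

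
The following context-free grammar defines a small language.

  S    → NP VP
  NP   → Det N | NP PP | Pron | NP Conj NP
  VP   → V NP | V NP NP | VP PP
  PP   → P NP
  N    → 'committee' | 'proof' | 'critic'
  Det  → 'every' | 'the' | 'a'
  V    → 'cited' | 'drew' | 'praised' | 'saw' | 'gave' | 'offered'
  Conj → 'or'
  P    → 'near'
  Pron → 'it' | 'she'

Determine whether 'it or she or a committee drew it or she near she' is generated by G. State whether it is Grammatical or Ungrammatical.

Grammatical

[S [NP [NP [Pron it]] [Conj or] [NP [NP [Pron she]] [Conj or] [NP [Det a] [N committee]]]] [VP [V drew] [NP [NP [NP [Pron it]] [Conj or] [NP [Pron she]]] [PP [P near] [NP [Pron she]]]]]]
The bracketing above is licensed at every node by one of the given productions, with S at the root.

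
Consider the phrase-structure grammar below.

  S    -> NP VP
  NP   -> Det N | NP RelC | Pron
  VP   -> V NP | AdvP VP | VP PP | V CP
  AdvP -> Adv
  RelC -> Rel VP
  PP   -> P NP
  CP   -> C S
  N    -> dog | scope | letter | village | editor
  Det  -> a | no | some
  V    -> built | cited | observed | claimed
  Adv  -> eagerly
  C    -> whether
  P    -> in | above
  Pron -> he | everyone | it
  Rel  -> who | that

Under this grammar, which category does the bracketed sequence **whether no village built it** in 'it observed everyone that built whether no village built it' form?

CP

[S [NP [Pron it]] [VP [V observed] [NP [NP [Pron everyone]] [RelC [Rel that] [VP [V built] [CP [C whether] [S [NP [Det no] [N village]] [VP [V built] [NP [Pron it]]]]]]]]]]
The span 'whether no village built it' is the CP node built by CP → C S.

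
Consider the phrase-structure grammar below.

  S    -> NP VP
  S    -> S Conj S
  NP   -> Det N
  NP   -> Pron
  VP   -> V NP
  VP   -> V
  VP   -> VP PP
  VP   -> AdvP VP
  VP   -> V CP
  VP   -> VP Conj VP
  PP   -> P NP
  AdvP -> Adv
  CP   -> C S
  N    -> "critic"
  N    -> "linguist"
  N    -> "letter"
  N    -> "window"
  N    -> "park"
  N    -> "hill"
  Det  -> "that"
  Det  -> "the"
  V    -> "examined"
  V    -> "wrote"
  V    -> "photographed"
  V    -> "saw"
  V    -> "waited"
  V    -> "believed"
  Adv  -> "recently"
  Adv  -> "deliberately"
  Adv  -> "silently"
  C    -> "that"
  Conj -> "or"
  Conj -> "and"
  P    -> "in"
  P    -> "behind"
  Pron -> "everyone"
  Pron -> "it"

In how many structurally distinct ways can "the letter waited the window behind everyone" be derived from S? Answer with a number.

[S [NP [Det the] [N letter]] [VP [VP [V waited] [NP [Det the] [N window]]] [PP [P behind] [NP [Pron everyone]]]]]
No rule offers an alternative attachment or grouping for any span, so this is the only derivation.

1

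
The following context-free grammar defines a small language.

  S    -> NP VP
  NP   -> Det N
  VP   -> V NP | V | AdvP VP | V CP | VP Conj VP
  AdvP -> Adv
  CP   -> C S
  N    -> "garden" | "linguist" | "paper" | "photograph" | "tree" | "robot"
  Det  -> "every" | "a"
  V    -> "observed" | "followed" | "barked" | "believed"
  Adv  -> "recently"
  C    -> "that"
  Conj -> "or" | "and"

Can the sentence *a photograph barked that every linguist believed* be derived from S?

Grammatical

[S [NP [Det a] [N photograph]] [VP [V barked] [CP [C that] [S [NP [Det every] [N linguist]] [VP [V believed]]]]]]
The bracketing above is licensed at every node by one of the given productions, with S at the root.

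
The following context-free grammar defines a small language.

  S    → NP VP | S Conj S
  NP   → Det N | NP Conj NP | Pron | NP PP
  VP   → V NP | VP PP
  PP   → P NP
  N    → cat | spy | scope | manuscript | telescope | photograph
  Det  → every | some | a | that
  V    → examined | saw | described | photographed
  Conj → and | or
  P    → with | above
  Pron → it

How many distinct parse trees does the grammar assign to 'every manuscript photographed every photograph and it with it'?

3

Two of the 3 distinct bracketings:
[S [NP [Det every] [N manuscript]] [VP [V photographed] [NP [NP [Det every] [N photograph]] [Conj and] [NP [NP [Pron it]] [PP [P with] [NP [Pron it]]]]]]]
[S [NP [Det every] [N manuscript]] [VP [V photographed] [NP [NP [NP [Det every] [N photograph]] [Conj and] [NP [Pron it]]] [PP [P with] [NP [Pron it]]]]]]
The trees differ in how a recursive rule is bracketed over the same span.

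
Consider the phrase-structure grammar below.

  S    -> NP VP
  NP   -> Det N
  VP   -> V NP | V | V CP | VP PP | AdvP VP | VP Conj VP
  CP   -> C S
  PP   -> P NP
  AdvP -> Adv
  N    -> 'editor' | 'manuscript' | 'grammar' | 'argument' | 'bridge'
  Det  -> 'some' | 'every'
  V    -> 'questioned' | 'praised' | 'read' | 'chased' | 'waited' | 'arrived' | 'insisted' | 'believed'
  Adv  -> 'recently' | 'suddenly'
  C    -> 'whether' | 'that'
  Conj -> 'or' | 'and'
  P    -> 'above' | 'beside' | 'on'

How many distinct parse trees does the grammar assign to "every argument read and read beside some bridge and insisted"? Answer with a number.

3

Two of the 3 distinct bracketings:
[S [NP [Det every] [N argument]] [VP [VP [V read]] [Conj and] [VP [VP [VP [V read]] [PP [P beside] [NP [Det some] [N bridge]]]] [Conj and] [VP [V insisted]]]]]
[S [NP [Det every] [N argument]] [VP [VP [VP [VP [V read]] [Conj and] [VP [V read]]] [PP [P beside] [NP [Det some] [N bridge]]]] [Conj and] [VP [V insisted]]]]
The trees differ in how a recursive rule is bracketed over the same span.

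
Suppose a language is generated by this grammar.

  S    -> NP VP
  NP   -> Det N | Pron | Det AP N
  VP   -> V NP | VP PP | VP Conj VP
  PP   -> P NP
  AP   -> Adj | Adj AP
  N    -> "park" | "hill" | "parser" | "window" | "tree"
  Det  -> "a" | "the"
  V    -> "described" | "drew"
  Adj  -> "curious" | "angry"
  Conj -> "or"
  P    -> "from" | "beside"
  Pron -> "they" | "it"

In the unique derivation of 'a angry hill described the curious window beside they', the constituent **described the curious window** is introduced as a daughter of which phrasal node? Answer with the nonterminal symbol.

VP

S
  NP
    Det: a
    AP
      Adj: angry
    N: hill
  VP
    VP
      V: described
      NP
        Det: the
        AP
          Adj: curious
        N: window
    PP
      P: beside
      NP
        Pron: they
The span 'described the curious window' is the VP node built by VP → V NP.
Its mother is the VP built by VP → VP PP.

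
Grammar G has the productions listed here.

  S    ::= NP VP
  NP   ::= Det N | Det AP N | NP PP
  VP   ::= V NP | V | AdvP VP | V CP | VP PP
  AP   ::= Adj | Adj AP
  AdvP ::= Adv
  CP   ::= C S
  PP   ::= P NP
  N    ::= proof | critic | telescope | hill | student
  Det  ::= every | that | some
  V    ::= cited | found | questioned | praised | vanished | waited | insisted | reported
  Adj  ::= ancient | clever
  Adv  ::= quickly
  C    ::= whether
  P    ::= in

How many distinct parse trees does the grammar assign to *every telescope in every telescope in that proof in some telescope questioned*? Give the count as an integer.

Two of the 5 distinct bracketings:
[S [NP [NP [Det every] [N telescope]] [PP [P in] [NP [NP [Det every] [N telescope]] [PP [P in] [NP [NP [Det that] [N proof]] [PP [P in] [NP [Det some] [N telescope]]]]]]]] [VP [V questioned]]]
[S [NP [NP [Det every] [N telescope]] [PP [P in] [NP [NP [NP [Det every] [N telescope]] [PP [P in] [NP [Det that] [N proof]]]] [PP [P in] [NP [Det some] [N telescope]]]]]] [VP [V questioned]]]
The trees differ in how a recursive rule is bracketed over the same span.

5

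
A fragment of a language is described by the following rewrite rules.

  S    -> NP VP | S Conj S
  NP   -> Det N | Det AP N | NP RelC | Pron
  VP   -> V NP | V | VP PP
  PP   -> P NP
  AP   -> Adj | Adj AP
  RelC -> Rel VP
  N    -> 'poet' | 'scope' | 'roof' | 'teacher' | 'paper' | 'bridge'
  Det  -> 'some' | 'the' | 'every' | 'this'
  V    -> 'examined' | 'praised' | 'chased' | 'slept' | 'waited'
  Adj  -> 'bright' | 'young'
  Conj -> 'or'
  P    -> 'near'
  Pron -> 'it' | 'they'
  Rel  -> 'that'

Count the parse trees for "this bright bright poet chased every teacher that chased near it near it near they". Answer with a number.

4

Two of the 4 distinct bracketings:
[S [NP [Det this] [AP [Adj bright] [AP [Adj bright]]] [N poet]] [VP [V chased] [NP [NP [Det every] [N teacher]] [RelC [Rel that] [VP [VP [VP [VP [V chased]] [PP [P near] [NP [Pron it]]]] [PP [P near] [NP [Pron it]]]] [PP [P near] [NP [Pron they]]]]]]]]
[S [NP [Det this] [AP [Adj bright] [AP [Adj bright]]] [N poet]] [VP [VP [V chased] [NP [NP [Det every] [N teacher]] [RelC [Rel that] [VP [VP [VP [V chased]] [PP [P near] [NP [Pron it]]]] [PP [P near] [NP [Pron it]]]]]]] [PP [P near] [NP [Pron they]]]]]
The trees differ in how a recursive rule is bracketed over the same span.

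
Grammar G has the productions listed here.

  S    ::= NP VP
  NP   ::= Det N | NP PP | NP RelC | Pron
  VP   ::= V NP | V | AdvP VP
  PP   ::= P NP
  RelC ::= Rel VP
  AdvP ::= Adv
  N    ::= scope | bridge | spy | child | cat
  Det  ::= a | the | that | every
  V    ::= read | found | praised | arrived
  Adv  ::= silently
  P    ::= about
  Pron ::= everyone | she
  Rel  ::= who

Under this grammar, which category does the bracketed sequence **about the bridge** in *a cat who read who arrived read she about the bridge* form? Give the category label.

PP

S
  NP
    NP
      NP
        Det: a
        N: cat
      RelC
        Rel: who
        VP
          V: read
    RelC
      Rel: who
      VP
        V: arrived
  VP
    V: read
    NP
      NP
        Pron: she
      PP
        P: about
        NP
          Det: the
          N: bridge
The span 'about the bridge' is the PP node built by PP → P NP.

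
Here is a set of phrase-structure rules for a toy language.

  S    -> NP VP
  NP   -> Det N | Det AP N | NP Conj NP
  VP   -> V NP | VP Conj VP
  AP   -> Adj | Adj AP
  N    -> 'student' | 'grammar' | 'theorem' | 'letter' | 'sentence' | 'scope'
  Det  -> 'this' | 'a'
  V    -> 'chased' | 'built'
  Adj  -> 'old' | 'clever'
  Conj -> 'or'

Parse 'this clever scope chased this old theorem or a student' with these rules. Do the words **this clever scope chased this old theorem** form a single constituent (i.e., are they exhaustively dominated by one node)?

No

[S [NP [Det this] [AP [Adj clever]] [N scope]] [VP [V chased] [NP [NP [Det this] [AP [Adj old]] [N theorem]] [Conj or] [NP [Det a] [N student]]]]]
The smallest constituent containing 'this clever scope chased this old theorem' is the S spanning 'this clever scope chased this old theorem or a student'; no single node in the tree dominates exactly the given words.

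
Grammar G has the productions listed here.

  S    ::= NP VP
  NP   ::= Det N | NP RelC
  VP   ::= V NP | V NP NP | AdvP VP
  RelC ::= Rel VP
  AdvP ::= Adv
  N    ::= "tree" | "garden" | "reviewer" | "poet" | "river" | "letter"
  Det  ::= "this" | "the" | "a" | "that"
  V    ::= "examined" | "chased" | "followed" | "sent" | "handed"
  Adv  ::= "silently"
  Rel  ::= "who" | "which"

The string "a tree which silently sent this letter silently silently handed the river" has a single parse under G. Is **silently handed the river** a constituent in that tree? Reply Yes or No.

[S [NP [NP [Det a] [N tree]] [RelC [Rel which] [VP [AdvP [Adv silently]] [VP [V sent] [NP [Det this] [N letter]]]]]] [VP [AdvP [Adv silently]] [VP [AdvP [Adv silently]] [VP [V handed] [NP [Det the] [N river]]]]]]
The words 'silently handed the river' are exhaustively dominated by a single VP node (built by VP → AdvP VP), so they form a constituent.

Yes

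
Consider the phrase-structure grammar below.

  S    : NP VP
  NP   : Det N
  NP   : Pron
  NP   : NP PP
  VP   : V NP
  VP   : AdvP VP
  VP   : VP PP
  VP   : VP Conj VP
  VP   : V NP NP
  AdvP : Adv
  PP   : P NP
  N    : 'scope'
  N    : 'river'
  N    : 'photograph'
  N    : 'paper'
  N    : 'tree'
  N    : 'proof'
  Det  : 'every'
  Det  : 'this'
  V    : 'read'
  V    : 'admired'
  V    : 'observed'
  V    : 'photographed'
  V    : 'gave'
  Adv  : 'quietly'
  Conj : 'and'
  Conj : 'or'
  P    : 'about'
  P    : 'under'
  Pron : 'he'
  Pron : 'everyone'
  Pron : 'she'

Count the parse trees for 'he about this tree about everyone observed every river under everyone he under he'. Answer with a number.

4

Two of the 4 distinct bracketings:
[S [NP [NP [Pron he]] [PP [P about] [NP [NP [Det this] [N tree]] [PP [P about] [NP [Pron everyone]]]]]] [VP [VP [V observed] [NP [NP [Det every] [N river]] [PP [P under] [NP [Pron everyone]]]] [NP [Pron he]]] [PP [P under] [NP [Pron he]]]]]
[S [NP [NP [Pron he]] [PP [P about] [NP [NP [Det this] [N tree]] [PP [P about] [NP [Pron everyone]]]]]] [VP [V observed] [NP [NP [Det every] [N river]] [PP [P under] [NP [Pron everyone]]]] [NP [NP [Pron he]] [PP [P under] [NP [Pron he]]]]]]
The difference turns on whether VP → VP PP is used at the relevant span, versus an alternative expansion of VP.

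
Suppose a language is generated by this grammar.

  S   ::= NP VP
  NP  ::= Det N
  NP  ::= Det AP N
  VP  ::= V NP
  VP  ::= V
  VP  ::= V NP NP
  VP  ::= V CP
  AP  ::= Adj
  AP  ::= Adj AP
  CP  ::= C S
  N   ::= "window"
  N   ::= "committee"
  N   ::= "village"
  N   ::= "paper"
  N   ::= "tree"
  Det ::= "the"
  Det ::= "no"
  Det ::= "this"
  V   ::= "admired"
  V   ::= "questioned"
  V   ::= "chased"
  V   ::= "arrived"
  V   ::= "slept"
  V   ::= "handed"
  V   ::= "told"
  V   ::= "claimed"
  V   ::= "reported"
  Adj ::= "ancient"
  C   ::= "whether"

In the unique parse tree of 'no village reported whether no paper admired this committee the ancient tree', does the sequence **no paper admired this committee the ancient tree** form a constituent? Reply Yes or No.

Yes

[S [NP [Det no] [N village]] [VP [V reported] [CP [C whether] [S [NP [Det no] [N paper]] [VP [V admired] [NP [Det this] [N committee]] [NP [Det the] [AP [Adj ancient]] [N tree]]]]]]]
The words 'no paper admired this committee the ancient tree' are exhaustively dominated by a single S node (built by S → NP VP), so they form a constituent.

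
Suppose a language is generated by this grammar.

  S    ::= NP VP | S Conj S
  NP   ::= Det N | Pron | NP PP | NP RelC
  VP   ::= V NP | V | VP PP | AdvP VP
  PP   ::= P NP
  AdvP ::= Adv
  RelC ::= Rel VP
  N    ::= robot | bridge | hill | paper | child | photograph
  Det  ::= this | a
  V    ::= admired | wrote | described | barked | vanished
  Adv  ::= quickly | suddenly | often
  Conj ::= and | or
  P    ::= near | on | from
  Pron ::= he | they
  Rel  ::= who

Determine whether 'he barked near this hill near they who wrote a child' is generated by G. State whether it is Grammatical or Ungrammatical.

[S [NP [Pron he]] [VP [VP [V barked]] [PP [P near] [NP [NP [Det this] [N hill]] [PP [P near] [NP [NP [Pron they]] [RelC [Rel who] [VP [V wrote] [NP [Det a] [N child]]]]]]]]]]
Every word is introduced by a lexical rule and the phrasal rules combine the resulting categories into a single S.

Grammatical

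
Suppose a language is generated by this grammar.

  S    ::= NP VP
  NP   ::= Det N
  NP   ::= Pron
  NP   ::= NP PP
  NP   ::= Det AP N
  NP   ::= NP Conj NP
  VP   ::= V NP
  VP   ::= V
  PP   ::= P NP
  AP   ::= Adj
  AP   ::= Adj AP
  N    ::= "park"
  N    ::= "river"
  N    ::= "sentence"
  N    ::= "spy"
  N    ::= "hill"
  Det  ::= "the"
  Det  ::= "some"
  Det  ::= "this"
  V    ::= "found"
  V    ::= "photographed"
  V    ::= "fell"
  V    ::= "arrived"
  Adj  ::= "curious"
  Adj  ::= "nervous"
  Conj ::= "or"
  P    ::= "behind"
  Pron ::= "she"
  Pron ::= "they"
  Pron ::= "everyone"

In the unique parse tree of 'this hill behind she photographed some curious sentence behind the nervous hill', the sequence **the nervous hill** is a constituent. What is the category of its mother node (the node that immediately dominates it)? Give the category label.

S
  NP
    NP
      Det: this
      N: hill
    PP
      P: behind
      NP
        Pron: she
  VP
    V: photographed
    NP
      NP
        Det: some
        AP
          Adj: curious
        N: sentence
      PP
        P: behind
        NP
          Det: the
          AP
            Adj: nervous
          N: hill
The span 'the nervous hill' is the NP node built by NP → Det AP N.
Its mother is the PP built by PP → P NP.

PP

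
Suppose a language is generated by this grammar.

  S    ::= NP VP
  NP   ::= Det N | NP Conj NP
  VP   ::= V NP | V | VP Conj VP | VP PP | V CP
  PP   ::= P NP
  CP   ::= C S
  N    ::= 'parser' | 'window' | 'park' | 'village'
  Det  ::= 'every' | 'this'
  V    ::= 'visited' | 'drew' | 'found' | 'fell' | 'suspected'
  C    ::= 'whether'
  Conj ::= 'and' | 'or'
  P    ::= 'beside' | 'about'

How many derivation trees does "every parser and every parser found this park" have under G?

1

[S [NP [NP [Det every] [N parser]] [Conj and] [NP [Det every] [N parser]]] [VP [V found] [NP [Det this] [N park]]]]
No rule offers an alternative attachment or grouping for any span, so this is the only derivation.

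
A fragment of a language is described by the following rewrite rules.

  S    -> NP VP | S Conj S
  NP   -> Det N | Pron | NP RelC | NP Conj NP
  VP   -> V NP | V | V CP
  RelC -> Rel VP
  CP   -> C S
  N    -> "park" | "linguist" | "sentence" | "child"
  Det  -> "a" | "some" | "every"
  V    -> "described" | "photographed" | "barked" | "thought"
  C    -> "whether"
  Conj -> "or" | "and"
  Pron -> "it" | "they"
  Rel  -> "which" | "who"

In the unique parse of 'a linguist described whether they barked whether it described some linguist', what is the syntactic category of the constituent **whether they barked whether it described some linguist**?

S
  NP
    Det: a
    N: linguist
  VP
    V: described
    CP
      C: whether
      S
        NP
          Pron: they
        VP
          V: barked
          CP
            C: whether
            S
              NP
                Pron: it
              VP
                V: described
                NP
                  Det: some
                  N: linguist
The span 'whether they barked whether it described some linguist' is the CP node built by CP → C S.

CP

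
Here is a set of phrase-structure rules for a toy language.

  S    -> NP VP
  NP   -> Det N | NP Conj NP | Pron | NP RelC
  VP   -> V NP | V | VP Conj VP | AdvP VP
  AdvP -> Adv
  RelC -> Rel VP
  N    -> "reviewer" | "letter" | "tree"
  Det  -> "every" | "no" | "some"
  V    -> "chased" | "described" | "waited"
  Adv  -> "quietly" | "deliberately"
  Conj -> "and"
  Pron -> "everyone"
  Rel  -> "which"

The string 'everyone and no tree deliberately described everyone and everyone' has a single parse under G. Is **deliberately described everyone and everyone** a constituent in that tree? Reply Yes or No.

Yes

[S [NP [NP [Pron everyone]] [Conj and] [NP [Det no] [N tree]]] [VP [AdvP [Adv deliberately]] [VP [V described] [NP [NP [Pron everyone]] [Conj and] [NP [Pron everyone]]]]]]
The words 'deliberately described everyone and everyone' are exhaustively dominated by a single VP node (built by VP → AdvP VP), so they form a constituent.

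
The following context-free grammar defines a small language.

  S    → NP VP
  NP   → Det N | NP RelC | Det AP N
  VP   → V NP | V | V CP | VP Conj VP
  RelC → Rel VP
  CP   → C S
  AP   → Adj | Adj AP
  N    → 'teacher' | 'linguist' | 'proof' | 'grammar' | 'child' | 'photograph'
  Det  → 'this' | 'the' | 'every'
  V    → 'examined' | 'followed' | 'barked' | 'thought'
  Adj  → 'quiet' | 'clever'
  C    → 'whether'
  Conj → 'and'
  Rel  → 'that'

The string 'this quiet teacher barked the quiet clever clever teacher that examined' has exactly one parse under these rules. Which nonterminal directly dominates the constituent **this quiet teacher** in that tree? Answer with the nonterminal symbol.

[S [NP [Det this] [AP [Adj quiet]] [N teacher]] [VP [V barked] [NP [NP [Det the] [AP [Adj quiet] [AP [Adj clever] [AP [Adj clever]]]] [N teacher]] [RelC [Rel that] [VP [V examined]]]]]]
The span 'this quiet teacher' is the NP node built by NP → Det AP N.
Its mother is the S built by S → NP VP.

S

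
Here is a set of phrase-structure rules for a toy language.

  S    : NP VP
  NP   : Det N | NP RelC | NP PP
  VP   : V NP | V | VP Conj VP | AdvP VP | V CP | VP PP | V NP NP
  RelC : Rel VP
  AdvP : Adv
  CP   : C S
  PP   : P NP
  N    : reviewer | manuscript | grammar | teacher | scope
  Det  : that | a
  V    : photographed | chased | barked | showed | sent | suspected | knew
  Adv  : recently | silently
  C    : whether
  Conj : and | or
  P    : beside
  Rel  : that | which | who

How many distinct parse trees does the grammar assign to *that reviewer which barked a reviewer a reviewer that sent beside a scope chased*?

Two of the 6 distinct bracketings:
[S [NP [NP [Det that] [N reviewer]] [RelC [Rel which] [VP [VP [V barked] [NP [Det a] [N reviewer]] [NP [NP [Det a] [N reviewer]] [RelC [Rel that] [VP [V sent]]]]] [PP [P beside] [NP [Det a] [N scope]]]]]] [VP [V chased]]]
[S [NP [NP [Det that] [N reviewer]] [RelC [Rel which] [VP [V barked] [NP [Det a] [N reviewer]] [NP [NP [Det a] [N reviewer]] [RelC [Rel that] [VP [VP [V sent]] [PP [P beside] [NP [Det a] [N scope]]]]]]]]] [VP [V chased]]]
The trees differ in how a recursive rule is bracketed over the same span.

6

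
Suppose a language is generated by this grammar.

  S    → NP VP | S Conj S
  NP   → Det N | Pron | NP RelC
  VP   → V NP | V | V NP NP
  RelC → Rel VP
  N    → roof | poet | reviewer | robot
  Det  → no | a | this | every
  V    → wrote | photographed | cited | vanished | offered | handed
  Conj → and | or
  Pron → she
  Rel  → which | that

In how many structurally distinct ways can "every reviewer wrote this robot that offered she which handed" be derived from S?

Two of the 3 distinct bracketings:
[S [NP [Det every] [N reviewer]] [VP [V wrote] [NP [NP [Det this] [N robot]] [RelC [Rel that] [VP [V offered] [NP [NP [Pron she]] [RelC [Rel which] [VP [V handed]]]]]]]]]
[S [NP [Det every] [N reviewer]] [VP [V wrote] [NP [NP [NP [Det this] [N robot]] [RelC [Rel that] [VP [V offered] [NP [Pron she]]]]] [RelC [Rel which] [VP [V handed]]]]]]
The trees differ in how a recursive rule is bracketed over the same span.

3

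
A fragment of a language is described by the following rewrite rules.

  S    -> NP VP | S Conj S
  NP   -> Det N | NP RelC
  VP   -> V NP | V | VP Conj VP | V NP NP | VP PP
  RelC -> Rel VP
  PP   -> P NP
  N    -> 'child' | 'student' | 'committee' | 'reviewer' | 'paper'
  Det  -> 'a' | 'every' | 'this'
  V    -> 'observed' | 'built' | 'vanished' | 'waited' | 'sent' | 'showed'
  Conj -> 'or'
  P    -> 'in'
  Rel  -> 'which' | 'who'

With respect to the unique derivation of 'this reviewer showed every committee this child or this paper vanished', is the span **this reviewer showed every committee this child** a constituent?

Yes

[S [S [NP [Det this] [N reviewer]] [VP [V showed] [NP [Det every] [N committee]] [NP [Det this] [N child]]]] [Conj or] [S [NP [Det this] [N paper]] [VP [V vanished]]]]
The words 'this reviewer showed every committee this child' are exhaustively dominated by a single S node (built by S → NP VP), so they form a constituent.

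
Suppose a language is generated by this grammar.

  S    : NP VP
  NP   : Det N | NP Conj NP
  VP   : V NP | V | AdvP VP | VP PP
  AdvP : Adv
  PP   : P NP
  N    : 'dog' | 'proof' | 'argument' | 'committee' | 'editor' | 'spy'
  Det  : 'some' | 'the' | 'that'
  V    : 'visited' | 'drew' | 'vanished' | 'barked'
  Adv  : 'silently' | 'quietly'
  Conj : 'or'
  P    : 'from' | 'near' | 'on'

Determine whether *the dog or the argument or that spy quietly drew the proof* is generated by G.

[S [NP [NP [Det the] [N dog]] [Conj or] [NP [NP [Det the] [N argument]] [Conj or] [NP [Det that] [N spy]]]] [VP [AdvP [Adv quietly]] [VP [V drew] [NP [Det the] [N proof]]]]]
Each bracket corresponds to one application of a listed rule, so the string is derivable from S.

Grammatical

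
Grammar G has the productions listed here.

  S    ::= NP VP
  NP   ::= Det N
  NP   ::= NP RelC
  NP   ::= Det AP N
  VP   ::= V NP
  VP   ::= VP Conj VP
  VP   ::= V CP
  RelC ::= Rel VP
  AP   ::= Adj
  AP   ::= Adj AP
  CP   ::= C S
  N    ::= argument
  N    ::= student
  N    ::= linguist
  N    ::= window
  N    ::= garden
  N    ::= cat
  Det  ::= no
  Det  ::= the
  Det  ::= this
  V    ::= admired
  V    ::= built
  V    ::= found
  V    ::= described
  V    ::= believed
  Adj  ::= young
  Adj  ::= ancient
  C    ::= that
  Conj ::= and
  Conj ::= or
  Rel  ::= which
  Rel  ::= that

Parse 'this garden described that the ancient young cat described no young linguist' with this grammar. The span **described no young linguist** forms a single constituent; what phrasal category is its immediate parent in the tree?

S
  NP
    Det: this
    N: garden
  VP
    V: described
    CP
      C: that
      S
        NP
          Det: the
          AP
            Adj: ancient
            AP
              Adj: young
          N: cat
        VP
          V: described
          NP
            Det: no
            AP
              Adj: young
            N: linguist
The span 'described no young linguist' is the VP node built by VP → V NP.
Its mother is the S built by S → NP VP.

S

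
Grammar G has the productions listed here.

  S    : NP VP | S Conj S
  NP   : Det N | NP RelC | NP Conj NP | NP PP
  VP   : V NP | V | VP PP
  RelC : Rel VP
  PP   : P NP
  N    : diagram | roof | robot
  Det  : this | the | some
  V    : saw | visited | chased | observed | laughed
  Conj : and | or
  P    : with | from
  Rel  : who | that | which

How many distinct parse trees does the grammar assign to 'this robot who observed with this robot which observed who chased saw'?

6

Two of the 6 distinct bracketings:
[S [NP [NP [Det this] [N robot]] [RelC [Rel who] [VP [VP [V observed]] [PP [P with] [NP [NP [NP [Det this] [N robot]] [RelC [Rel which] [VP [V observed]]]] [RelC [Rel who] [VP [V chased]]]]]]]] [VP [V saw]]]
[S [NP [NP [NP [Det this] [N robot]] [RelC [Rel who] [VP [VP [V observed]] [PP [P with] [NP [NP [Det this] [N robot]] [RelC [Rel which] [VP [V observed]]]]]]]] [RelC [Rel who] [VP [V chased]]]] [VP [V saw]]]
The trees differ in how a recursive rule is bracketed over the same span.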